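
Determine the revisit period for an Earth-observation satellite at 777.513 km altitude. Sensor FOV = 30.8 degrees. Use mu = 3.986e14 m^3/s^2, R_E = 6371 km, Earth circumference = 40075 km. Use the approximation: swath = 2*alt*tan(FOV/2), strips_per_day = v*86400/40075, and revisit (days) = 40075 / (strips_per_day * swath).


swath = 2*777.513*tan(0.2687807) = 428.3255 km
v = sqrt(mu/r) = 7467.2517 m/s = 7.4673 km/s
strips/day = v*86400/40075 = 7.4673*86400/40075 = 16.0991
coverage/day = strips * swath = 16.0991 * 428.3255 = 6895.6460 km
revisit = 40075 / 6895.6460 = 5.8116 days

5.8116 days


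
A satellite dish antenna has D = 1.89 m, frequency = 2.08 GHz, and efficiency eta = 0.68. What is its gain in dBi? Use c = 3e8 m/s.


lambda = c/f = 3e8 / 2.08e+09 = 0.1442308 m
G = eta*(pi*D/lambda)^2 = 0.68*(pi*1.89/0.1442308)^2
G = 1152.4350 (linear)
G = 10*log10(1152.4350) = 30.6162 dBi

30.6162 dBi


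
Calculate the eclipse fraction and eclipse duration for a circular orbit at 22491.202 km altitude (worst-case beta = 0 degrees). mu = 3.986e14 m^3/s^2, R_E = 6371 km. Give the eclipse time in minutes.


r = 28862.2020 km
T = 813.3064 min
Eclipse fraction = arcsin(R_E/r)/pi = arcsin(6371.0000/28862.2020)/pi
= arcsin(0.2207385)/pi = 0.07084674
Eclipse duration = 0.07084674 * 813.3064 = 57.6201 min

57.6201 minutes


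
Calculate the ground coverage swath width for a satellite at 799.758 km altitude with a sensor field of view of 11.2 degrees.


FOV = 11.2 deg = 0.1954769 rad
swath = 2 * alt * tan(FOV/2) = 2 * 799.758 * tan(0.09773844)
swath = 2 * 799.758 * 0.09805086
swath = 156.8339 km

156.8339 km


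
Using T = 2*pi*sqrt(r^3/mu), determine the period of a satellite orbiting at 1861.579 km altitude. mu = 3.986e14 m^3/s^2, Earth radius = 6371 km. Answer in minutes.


r = 8232.5790 km = 8.232579e+06 m
T = 2*pi*sqrt(r^3/mu) = 2*pi*sqrt(5.5796598e+20 / 3.986e14)
T = 7433.8720 s = 123.8979 min

123.8979 minutes


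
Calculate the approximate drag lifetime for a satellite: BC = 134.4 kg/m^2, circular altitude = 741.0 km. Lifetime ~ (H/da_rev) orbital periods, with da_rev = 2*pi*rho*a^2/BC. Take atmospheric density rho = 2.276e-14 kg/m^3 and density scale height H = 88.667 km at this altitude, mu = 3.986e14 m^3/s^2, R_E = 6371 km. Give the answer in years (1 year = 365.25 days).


a = R_E + alt = 7112.0000 km = 7.112e+06 m
da_rev = 2*pi*rho*a^2/BC = 2*pi*2.276e-14*(7.112e+06)^2/134.4 = 0.0538190904 m per revolution
N = H/da_rev = 88667.0000 m / 0.0538190904 m = 1.6475009e+06 revolutions
P = 2*pi*sqrt(a^3/mu) = 5968.9624 s
lifetime = N*P = 1.6475009e+06 * 5968.9624 = 9.8338709e+09 s = 113817.9507 days
years = 113817.9507 / 365.25 = 311.6166 years

311.6166 years


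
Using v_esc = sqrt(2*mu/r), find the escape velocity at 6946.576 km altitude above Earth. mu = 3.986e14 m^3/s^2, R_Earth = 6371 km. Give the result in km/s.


r = 6371.0 + 6946.576 = 13317.5760 km = 1.3317576e+07 m
v_esc = sqrt(2*mu/r) = sqrt(2*3.986e14 / 1.3317576e+07)
v_esc = 7736.9725 m/s = 7.7370 km/s

7.7370 km/s


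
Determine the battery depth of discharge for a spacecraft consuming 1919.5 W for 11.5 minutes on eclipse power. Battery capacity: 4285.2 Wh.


E_used = P * t / 60 = 1919.5 * 11.5 / 60 = 367.9042 Wh
DOD = E_used / E_total * 100 = 367.9042 / 4285.2 * 100
DOD = 8.5855 %

8.5855 %


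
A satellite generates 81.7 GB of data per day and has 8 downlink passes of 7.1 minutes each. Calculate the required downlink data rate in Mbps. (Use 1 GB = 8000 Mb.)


total contact time = 8 * 7.1 * 60 = 3408.0000 s
data = 81.7 GB = 653600.0000 Mb
rate = 653600.0000 / 3408.0000 = 191.7840 Mbps

191.7840 Mbps


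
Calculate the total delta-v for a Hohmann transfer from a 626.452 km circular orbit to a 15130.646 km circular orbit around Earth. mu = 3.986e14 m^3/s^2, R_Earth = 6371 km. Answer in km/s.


r1 = 6997.4520 km = 6.997452e+06 m
r2 = 21501.6460 km = 2.1501646e+07 m
dv1 = sqrt(mu/r1)*(sqrt(2*r2/(r1+r2)) - 1) = 1723.7350 m/s
dv2 = sqrt(mu/r2)*(1 - sqrt(2*r1/(r1+r2))) = 1288.4044 m/s
total dv = |dv1| + |dv2| = 1723.7350 + 1288.4044 = 3012.1394 m/s = 3.0121 km/s

3.0121 km/s


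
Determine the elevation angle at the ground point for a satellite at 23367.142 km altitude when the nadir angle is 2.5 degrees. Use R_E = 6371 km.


r = R_E + alt = 29738.1420 km
Law of sines in the satellite / Earth-center / ground-point triangle:
  sin(nadir)/R_E = sin(90 + el)/r  =>  cos(el) = (r/R_E)*sin(nadir)
cos(el) = (29738.1420 / 6371.0000) * sin(2.5 deg) = 0.2036038
el = arccos(0.2036038) = 78.2522 deg
(Earth-central angle = 90 - nadir - el = 9.2478 deg)

78.2522 degrees


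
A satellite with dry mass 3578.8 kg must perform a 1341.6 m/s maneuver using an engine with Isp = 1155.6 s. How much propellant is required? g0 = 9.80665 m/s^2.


ve = Isp * g0 = 1155.6 * 9.80665 = 11332.564740 m/s
mass ratio = exp(dv/ve) = exp(1341.6/11332.564740) = 1.12567685
m_prop = m_dry * (mr - 1) = 3578.8 * (1.12567685 - 1)
m_prop = 449.7723 kg

449.7723 kg


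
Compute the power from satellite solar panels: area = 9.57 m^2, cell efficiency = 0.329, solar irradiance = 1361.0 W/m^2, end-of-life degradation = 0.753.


P = area * eta * S * degradation
P = 9.57 * 0.329 * 1361.0 * 0.753
P = 3226.7174 W

3226.7174 W


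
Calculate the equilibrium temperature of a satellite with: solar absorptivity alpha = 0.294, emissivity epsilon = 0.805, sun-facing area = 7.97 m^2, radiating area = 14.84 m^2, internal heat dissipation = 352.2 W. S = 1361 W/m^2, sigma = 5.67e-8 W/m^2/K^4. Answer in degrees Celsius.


Numerator = alpha*S*A_sun + Q_int = 0.294*1361*7.97 + 352.2 = 3541.2680 W
Denominator = eps*sigma*A_rad = 0.805*5.67e-8*14.84 = 6.7734954e-07 W/K^4
T^4 = 5.2281249e+09 K^4
T = 268.8973 K = -4.2527 C

-4.2527 degrees Celsius


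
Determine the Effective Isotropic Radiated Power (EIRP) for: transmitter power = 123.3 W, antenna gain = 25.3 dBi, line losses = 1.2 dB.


Pt = 123.3 W = 20.9096 dBW
EIRP = Pt_dBW + Gt - losses = 20.9096 + 25.3 - 1.2 = 45.0096 dBW

45.0096 dBW


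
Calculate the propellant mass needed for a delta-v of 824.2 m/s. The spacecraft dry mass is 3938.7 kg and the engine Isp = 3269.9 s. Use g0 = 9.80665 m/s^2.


ve = Isp * g0 = 3269.9 * 9.80665 = 32066.764835 m/s
mass ratio = exp(dv/ve) = exp(824.2/32066.764835) = 1.02603578
m_prop = m_dry * (mr - 1) = 3938.7 * (1.02603578 - 1)
m_prop = 102.5471 kg

102.5471 kg


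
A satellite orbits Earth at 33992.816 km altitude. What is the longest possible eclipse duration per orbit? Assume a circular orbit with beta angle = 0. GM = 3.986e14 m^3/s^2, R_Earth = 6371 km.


r = 40363.8160 km
T = 1345.0806 min
Eclipse fraction = arcsin(R_E/r)/pi = arcsin(6371.0000/40363.8160)/pi
= arcsin(0.1578394)/pi = 0.05045283
Eclipse duration = 0.05045283 * 1345.0806 = 67.8631 min

67.8631 minutes


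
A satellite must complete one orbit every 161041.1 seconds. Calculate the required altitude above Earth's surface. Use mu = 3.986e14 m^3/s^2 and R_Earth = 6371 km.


T = 161041.1 s
r = (mu*T^2/(4*pi^2))^(1/3) = (3.986e14 * 161041.1^2 / (4*pi^2))^(1/3)
r = 6.3975988e+07 m = 63975.9885 km
alt = r - R_E = 63975.9885 - 6371 = 57604.9885 km

57604.9885 km


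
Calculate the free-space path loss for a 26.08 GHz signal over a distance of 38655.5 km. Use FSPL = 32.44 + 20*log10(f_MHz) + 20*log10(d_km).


f = 26.08 GHz = 26080.0000 MHz
d = 38655.5 km
FSPL = 32.44 + 20*log10(26080.0000) + 20*log10(38655.5)
FSPL = 32.44 + 88.3262 + 91.7442
FSPL = 212.5104 dB

212.5104 dB


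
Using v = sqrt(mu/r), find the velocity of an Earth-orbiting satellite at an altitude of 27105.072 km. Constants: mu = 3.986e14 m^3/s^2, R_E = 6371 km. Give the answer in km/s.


r = R_E + alt = 6371.0 + 27105.072 = 33476.0720 km = 3.3476072e+07 m
v = sqrt(mu/r) = sqrt(3.986e14 / 3.3476072e+07) = 3450.6539 m/s = 3.4507 km/s

3.4507 km/s


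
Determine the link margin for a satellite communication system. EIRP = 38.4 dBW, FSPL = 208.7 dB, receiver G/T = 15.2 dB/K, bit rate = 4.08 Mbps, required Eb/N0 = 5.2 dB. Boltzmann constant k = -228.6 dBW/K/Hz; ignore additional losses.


C/N0 = EIRP - FSPL + G/T - k = 38.4 - 208.7 + 15.2 - (-228.6)
C/N0 = 73.5000 dB-Hz
R_b = 4.08 Mbps = 4.08e+06 bps -> 10*log10(R_b) = 66.1066 dB-Hz
Eb/N0 = C/N0 - 10*log10(R_b) = 73.5000 - 66.1066 = 7.3934 dB
Margin = Eb/N0 - Eb/N0_req = 7.3934 - 5.2 = 2.1934 dB (link closes)

2.1934 dB


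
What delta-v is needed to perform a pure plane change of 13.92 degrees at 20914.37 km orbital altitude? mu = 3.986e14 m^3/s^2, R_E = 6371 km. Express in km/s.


r = 27285.3700 km = 2.728537e+07 m
V = sqrt(mu/r) = 3822.1148 m/s
di = 13.92 deg = 0.2429498 rad
dV = 2*V*sin(di/2) = 2*3822.1148*sin(0.1214749)
dV = 926.3001 m/s = 0.9263001 km/s

0.9263 km/s


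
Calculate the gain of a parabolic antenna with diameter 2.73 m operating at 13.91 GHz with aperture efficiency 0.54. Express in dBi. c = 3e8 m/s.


lambda = c/f = 3e8 / 1.391e+10 = 0.02156722 m
G = eta*(pi*D/lambda)^2 = 0.54*(pi*2.73/0.02156722)^2
G = 85394.6278 (linear)
G = 10*log10(85394.6278) = 49.3143 dBi

49.3143 dBi


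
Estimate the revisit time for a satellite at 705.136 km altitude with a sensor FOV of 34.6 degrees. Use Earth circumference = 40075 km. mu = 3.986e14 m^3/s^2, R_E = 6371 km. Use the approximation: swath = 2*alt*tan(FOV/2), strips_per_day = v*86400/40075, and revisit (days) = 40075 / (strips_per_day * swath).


swath = 2*705.136*tan(0.301942) = 439.2508 km
v = sqrt(mu/r) = 7505.3433 m/s = 7.5053 km/s
strips/day = v*86400/40075 = 7.5053*86400/40075 = 16.1812
coverage/day = strips * swath = 16.1812 * 439.2508 = 7107.6060 km
revisit = 40075 / 7107.6060 = 5.6383 days

5.6383 days


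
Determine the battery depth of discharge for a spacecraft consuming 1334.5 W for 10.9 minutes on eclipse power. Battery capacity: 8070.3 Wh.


E_used = P * t / 60 = 1334.5 * 10.9 / 60 = 242.4342 Wh
DOD = E_used / E_total * 100 = 242.4342 / 8070.3 * 100
DOD = 3.0040 %

3.0040 %


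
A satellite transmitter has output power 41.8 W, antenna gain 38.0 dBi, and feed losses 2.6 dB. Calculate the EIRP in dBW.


Pt = 41.8 W = 16.2118 dBW
EIRP = Pt_dBW + Gt - losses = 16.2118 + 38.0 - 2.6 = 51.6118 dBW

51.6118 dBW


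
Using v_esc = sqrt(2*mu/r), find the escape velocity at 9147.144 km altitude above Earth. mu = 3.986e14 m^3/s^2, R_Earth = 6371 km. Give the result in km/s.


r = 6371.0 + 9147.144 = 15518.1440 km = 1.5518144e+07 m
v_esc = sqrt(2*mu/r) = sqrt(2*3.986e14 / 1.5518144e+07)
v_esc = 7167.4349 m/s = 7.1674 km/s

7.1674 km/s


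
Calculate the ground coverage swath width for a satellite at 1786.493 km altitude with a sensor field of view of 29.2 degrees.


FOV = 29.2 deg = 0.5096361 rad
swath = 2 * alt * tan(FOV/2) = 2 * 1786.493 * tan(0.2548181)
swath = 2 * 1786.493 * 0.2604805
swath = 930.6931 km

930.6931 km


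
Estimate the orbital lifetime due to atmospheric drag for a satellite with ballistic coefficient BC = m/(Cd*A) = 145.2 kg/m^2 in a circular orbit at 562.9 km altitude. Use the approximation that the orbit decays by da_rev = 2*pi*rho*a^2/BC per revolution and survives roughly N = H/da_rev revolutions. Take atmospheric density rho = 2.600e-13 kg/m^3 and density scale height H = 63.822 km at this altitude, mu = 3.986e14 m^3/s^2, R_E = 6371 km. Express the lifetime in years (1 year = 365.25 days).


a = R_E + alt = 6933.9000 km = 6.9339e+06 m
da_rev = 2*pi*rho*a^2/BC = 2*pi*2.600e-13*(6.9339e+06)^2/145.2 = 0.540930847 m per revolution
N = H/da_rev = 63822.0000 m / 0.540930847 m = 117985.5066 revolutions
P = 2*pi*sqrt(a^3/mu) = 5746.1582 s
lifetime = N*P = 117985.5066 * 5746.1582 = 6.7796339e+08 s = 7846.7985 days
years = 7846.7985 / 365.25 = 21.4834 years

21.4834 years


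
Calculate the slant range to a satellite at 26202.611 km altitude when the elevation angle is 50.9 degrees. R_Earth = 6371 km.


h = 26202.611 km, el = 50.9 deg
d = -R_E*sin(el) + sqrt((R_E*sin(el))^2 + 2*R_E*h + h^2)
d = -6371.0000*sin(0.8883726) + sqrt((6371.0000*0.7760464)^2 + 2*6371.0000*26202.611 + 26202.611^2)
d = 27380.6521 km

27380.6521 km


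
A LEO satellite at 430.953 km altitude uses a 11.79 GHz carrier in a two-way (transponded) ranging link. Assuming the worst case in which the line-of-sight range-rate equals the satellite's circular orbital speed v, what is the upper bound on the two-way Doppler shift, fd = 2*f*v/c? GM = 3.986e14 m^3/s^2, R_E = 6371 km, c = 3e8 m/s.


r = 6.801953e+06 m
v = sqrt(mu/r) = 7655.1170 m/s (worst-case radial velocity)
f = 11.79 GHz = 1.179e+10 Hz
fd = 2*f*v/c = 2*1.179e+10*7655.1170/3.0e+08
fd = 601692.1976 Hz

601692.1976 Hz


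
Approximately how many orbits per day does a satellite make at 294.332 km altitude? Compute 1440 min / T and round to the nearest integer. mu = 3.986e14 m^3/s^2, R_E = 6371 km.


r = 6.665332e+06 m
T = 2*pi*sqrt(r^3/mu) = 5415.5666 s = 90.2594 min
revs/day = 1440 / 90.2594 = 15.9540
Rounded: 16 revolutions per day

16 revolutions per day


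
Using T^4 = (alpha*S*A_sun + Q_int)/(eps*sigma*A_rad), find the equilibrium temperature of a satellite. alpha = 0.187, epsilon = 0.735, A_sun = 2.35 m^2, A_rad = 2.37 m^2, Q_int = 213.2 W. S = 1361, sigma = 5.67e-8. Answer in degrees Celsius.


Numerator = alpha*S*A_sun + Q_int = 0.187*1361*2.35 + 213.2 = 811.2914 W
Denominator = eps*sigma*A_rad = 0.735*5.67e-8*2.37 = 9.8768565e-08 W/K^4
T^4 = 8.2140654e+09 K^4
T = 301.0506 K = 27.9006 C

27.9006 degrees Celsius


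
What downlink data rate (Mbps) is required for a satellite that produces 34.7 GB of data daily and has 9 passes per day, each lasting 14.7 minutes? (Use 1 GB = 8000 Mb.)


total contact time = 9 * 14.7 * 60 = 7938.0000 s
data = 34.7 GB = 277600.0000 Mb
rate = 277600.0000 / 7938.0000 = 34.9710 Mbps

34.9710 Mbps


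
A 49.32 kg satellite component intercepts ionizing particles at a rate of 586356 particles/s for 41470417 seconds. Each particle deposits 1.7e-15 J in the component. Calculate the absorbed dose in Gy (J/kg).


Total energy deposited = rate * time * E_per
  = 586356 * 41470417 * 1.7e-15 = 0.04133793 J
Dose = E_total / mass = 0.04133793 / 49.32
Dose = 8.3815749e-04 Gy

8.3816e-04 Gy


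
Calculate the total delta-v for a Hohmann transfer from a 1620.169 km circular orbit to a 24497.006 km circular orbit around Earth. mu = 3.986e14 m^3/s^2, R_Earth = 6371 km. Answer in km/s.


r1 = 7991.1690 km = 7.991169e+06 m
r2 = 30868.0060 km = 3.0868006e+07 m
dv1 = sqrt(mu/r1)*(sqrt(2*r2/(r1+r2)) - 1) = 1839.3854 m/s
dv2 = sqrt(mu/r2)*(1 - sqrt(2*r1/(r1+r2))) = 1288.9143 m/s
total dv = |dv1| + |dv2| = 1839.3854 + 1288.9143 = 3128.2997 m/s = 3.1283 km/s

3.1283 km/s


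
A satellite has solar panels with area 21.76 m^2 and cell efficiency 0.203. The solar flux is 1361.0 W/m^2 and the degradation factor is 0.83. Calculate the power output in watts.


P = area * eta * S * degradation
P = 21.76 * 0.203 * 1361.0 * 0.83
P = 4989.8920 W

4989.8920 W


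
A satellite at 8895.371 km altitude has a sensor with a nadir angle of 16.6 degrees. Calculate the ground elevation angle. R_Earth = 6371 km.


r = R_E + alt = 15266.3710 km
Law of sines in the satellite / Earth-center / ground-point triangle:
  sin(nadir)/R_E = sin(90 + el)/r  =>  cos(el) = (r/R_E)*sin(nadir)
cos(el) = (15266.3710 / 6371.0000) * sin(16.6 deg) = 0.6845746
el = arccos(0.6845746) = 46.7978 deg
(Earth-central angle = 90 - nadir - el = 26.6022 deg)

46.7978 degrees


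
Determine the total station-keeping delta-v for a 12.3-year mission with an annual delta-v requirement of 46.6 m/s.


dV = rate * years = 46.6 * 12.3
dV = 573.1800 m/s

573.1800 m/s


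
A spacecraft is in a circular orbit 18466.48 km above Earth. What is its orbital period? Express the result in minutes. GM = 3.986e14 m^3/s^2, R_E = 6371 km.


r = 24837.4800 km = 2.483748e+07 m
T = 2*pi*sqrt(r^3/mu) = 2*pi*sqrt(1.5322252e+22 / 3.986e14)
T = 38955.8349 s = 649.2639 min

649.2639 minutes


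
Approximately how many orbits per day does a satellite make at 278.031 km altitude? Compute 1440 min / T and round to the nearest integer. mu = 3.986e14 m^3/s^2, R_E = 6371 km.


r = 6.649031e+06 m
T = 2*pi*sqrt(r^3/mu) = 5395.7120 s = 89.9285 min
revs/day = 1440 / 89.9285 = 16.0127
Rounded: 16 revolutions per day

16 revolutions per day


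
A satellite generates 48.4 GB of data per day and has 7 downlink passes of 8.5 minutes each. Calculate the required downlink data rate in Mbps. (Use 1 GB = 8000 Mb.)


total contact time = 7 * 8.5 * 60 = 3570.0000 s
data = 48.4 GB = 387200.0000 Mb
rate = 387200.0000 / 3570.0000 = 108.4594 Mbps

108.4594 Mbps


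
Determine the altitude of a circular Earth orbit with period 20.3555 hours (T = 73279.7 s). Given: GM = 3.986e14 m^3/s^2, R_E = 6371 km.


T = 73279.7 s
r = (mu*T^2/(4*pi^2))^(1/3) = (3.986e14 * 73279.7^2 / (4*pi^2))^(1/3)
r = 3.7848468e+07 m = 37848.4682 km
alt = r - R_E = 37848.4682 - 6371 = 31477.4682 km

31477.4682 km


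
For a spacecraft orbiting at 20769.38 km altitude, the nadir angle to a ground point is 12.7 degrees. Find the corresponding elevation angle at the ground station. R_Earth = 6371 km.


r = R_E + alt = 27140.3800 km
Law of sines in the satellite / Earth-center / ground-point triangle:
  sin(nadir)/R_E = sin(90 + el)/r  =>  cos(el) = (r/R_E)*sin(nadir)
cos(el) = (27140.3800 / 6371.0000) * sin(12.7 deg) = 0.9365421
el = arccos(0.9365421) = 20.5213 deg
(Earth-central angle = 90 - nadir - el = 56.7787 deg)

20.5213 degrees


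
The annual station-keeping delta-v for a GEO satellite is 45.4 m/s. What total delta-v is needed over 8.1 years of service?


dV = rate * years = 45.4 * 8.1
dV = 367.7400 m/s

367.7400 m/s


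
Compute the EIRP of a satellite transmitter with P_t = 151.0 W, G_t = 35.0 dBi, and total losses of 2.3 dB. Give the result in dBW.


Pt = 151.0 W = 21.7898 dBW
EIRP = Pt_dBW + Gt - losses = 21.7898 + 35.0 - 2.3 = 54.4898 dBW

54.4898 dBW


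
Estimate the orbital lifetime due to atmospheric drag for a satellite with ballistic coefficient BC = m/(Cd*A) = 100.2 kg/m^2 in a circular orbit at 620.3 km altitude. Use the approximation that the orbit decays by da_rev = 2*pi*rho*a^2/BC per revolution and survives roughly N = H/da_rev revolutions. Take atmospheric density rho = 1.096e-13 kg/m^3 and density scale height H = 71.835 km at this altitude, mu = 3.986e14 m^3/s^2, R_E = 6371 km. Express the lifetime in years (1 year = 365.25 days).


a = R_E + alt = 6991.3000 km = 6.9913e+06 m
da_rev = 2*pi*rho*a^2/BC = 2*pi*1.096e-13*(6.9913e+06)^2/100.2 = 0.335922101 m per revolution
N = H/da_rev = 71835.0000 m / 0.335922101 m = 213844.2211 revolutions
P = 2*pi*sqrt(a^3/mu) = 5817.6572 s
lifetime = N*P = 213844.2211 * 5817.6572 = 1.2440724e+09 s = 14398.9858 days
years = 14398.9858 / 365.25 = 39.4223 years

39.4223 years


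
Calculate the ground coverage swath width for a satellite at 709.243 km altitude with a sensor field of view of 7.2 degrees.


FOV = 7.2 deg = 0.1256637 rad
swath = 2 * alt * tan(FOV/2) = 2 * 709.243 * tan(0.06283185)
swath = 2 * 709.243 * 0.06291467
swath = 89.2436 km

89.2436 km


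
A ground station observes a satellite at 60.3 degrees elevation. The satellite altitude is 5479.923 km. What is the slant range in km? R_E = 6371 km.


h = 5479.923 km, el = 60.3 deg
d = -R_E*sin(el) + sqrt((R_E*sin(el))^2 + 2*R_E*h + h^2)
d = -6371.0000*sin(1.0524) + sqrt((6371.0000*0.8686315)^2 + 2*6371.0000*5479.923 + 5479.923^2)
d = 5888.7530 km

5888.7530 km


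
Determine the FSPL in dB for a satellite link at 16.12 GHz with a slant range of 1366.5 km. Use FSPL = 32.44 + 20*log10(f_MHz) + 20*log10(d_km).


f = 16.12 GHz = 16120.0000 MHz
d = 1366.5 km
FSPL = 32.44 + 20*log10(16120.0000) + 20*log10(1366.5)
FSPL = 32.44 + 84.1473 + 62.7122
FSPL = 179.2995 dB

179.2995 dB


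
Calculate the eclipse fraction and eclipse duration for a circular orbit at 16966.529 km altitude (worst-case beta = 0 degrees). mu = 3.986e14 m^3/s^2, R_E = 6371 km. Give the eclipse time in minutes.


r = 23337.5290 km
T = 591.3468 min
Eclipse fraction = arcsin(R_E/r)/pi = arcsin(6371.0000/23337.5290)/pi
= arcsin(0.2729938)/pi = 0.08801384
Eclipse duration = 0.08801384 * 591.3468 = 52.0467 min

52.0467 minutes


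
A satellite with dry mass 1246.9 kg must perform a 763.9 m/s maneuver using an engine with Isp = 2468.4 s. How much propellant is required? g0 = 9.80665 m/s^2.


ve = Isp * g0 = 2468.4 * 9.80665 = 24206.734860 m/s
mass ratio = exp(dv/ve) = exp(763.9/24206.734860) = 1.03206055
m_prop = m_dry * (mr - 1) = 1246.9 * (1.03206055 - 1)
m_prop = 39.9763 kg

39.9763 kg


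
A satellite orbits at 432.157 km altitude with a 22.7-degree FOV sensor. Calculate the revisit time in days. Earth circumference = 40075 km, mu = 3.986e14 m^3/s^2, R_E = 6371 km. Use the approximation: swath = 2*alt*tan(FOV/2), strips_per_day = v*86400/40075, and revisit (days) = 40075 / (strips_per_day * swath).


swath = 2*432.157*tan(0.1980949) = 173.4915 km
v = sqrt(mu/r) = 7654.4396 m/s = 7.6544 km/s
strips/day = v*86400/40075 = 7.6544*86400/40075 = 16.5026
coverage/day = strips * swath = 16.5026 * 173.4915 = 2863.0688 km
revisit = 40075 / 2863.0688 = 13.9972 days

13.9972 days


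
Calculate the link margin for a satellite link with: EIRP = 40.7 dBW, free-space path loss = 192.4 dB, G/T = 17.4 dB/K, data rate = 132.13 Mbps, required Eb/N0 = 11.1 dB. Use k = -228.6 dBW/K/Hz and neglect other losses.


C/N0 = EIRP - FSPL + G/T - k = 40.7 - 192.4 + 17.4 - (-228.6)
C/N0 = 94.3000 dB-Hz
R_b = 132.13 Mbps = 1.3213e+08 bps -> 10*log10(R_b) = 81.2100 dB-Hz
Eb/N0 = C/N0 - 10*log10(R_b) = 94.3000 - 81.2100 = 13.0900 dB
Margin = Eb/N0 - Eb/N0_req = 13.0900 - 11.1 = 1.9900 dB (link closes)

1.9900 dB


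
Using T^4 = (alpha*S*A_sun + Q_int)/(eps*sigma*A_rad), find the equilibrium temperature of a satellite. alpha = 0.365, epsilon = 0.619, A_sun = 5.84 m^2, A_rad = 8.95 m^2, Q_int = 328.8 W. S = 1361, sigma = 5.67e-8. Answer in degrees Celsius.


Numerator = alpha*S*A_sun + Q_int = 0.365*1361*5.84 + 328.8 = 3229.9076 W
Denominator = eps*sigma*A_rad = 0.619*5.67e-8*8.95 = 3.1412083e-07 W/K^4
T^4 = 1.0282373e+10 K^4
T = 318.4369 K = 45.2869 C

45.2869 degrees Celsius


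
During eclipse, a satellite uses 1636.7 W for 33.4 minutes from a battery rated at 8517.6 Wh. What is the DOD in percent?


E_used = P * t / 60 = 1636.7 * 33.4 / 60 = 911.0963 Wh
DOD = E_used / E_total * 100 = 911.0963 / 8517.6 * 100
DOD = 10.6966 %

10.6966 %


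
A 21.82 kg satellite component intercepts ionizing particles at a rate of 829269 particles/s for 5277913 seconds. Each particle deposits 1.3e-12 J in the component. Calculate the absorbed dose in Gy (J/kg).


Total energy deposited = rate * time * E_per
  = 829269 * 5277913 * 1.3e-12 = 5.6899 J
Dose = E_total / mass = 5.6899 / 21.82
Dose = 0.2607632 Gy

0.2608 Gy


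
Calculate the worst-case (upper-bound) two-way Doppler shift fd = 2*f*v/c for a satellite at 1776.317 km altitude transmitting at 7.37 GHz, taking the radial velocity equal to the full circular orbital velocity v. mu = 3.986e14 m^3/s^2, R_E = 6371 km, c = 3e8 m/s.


r = 8.147317e+06 m
v = sqrt(mu/r) = 6994.5751 m/s (worst-case radial velocity)
f = 7.37 GHz = 7.37e+09 Hz
fd = 2*f*v/c = 2*7.37e+09*6994.5751/3.0e+08
fd = 343666.7919 Hz

343666.7919 Hz


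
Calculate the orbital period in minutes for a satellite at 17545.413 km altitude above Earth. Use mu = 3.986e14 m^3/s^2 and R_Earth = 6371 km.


r = 23916.4130 km = 2.3916413e+07 m
T = 2*pi*sqrt(r^3/mu) = 2*pi*sqrt(1.3680064e+22 / 3.986e14)
T = 36809.1075 s = 613.4851 min

613.4851 minutes


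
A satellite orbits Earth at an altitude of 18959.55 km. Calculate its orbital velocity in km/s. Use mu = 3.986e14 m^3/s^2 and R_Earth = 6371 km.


r = R_E + alt = 6371.0 + 18959.55 = 25330.5500 km = 2.533055e+07 m
v = sqrt(mu/r) = sqrt(3.986e14 / 2.533055e+07) = 3966.8551 m/s = 3.9669 km/s

3.9669 km/s


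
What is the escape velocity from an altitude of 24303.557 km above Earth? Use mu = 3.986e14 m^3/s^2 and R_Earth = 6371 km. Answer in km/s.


r = 6371.0 + 24303.557 = 30674.5570 km = 3.0674557e+07 m
v_esc = sqrt(2*mu/r) = sqrt(2*3.986e14 / 3.0674557e+07)
v_esc = 5097.9374 m/s = 5.0979 km/s

5.0979 km/s


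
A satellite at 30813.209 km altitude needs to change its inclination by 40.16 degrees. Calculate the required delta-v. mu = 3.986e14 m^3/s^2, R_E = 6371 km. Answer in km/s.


r = 37184.2090 km = 3.7184209e+07 m
V = sqrt(mu/r) = 3274.0807 m/s
di = 40.16 deg = 0.7009242 rad
dV = 2*V*sin(di/2) = 2*3274.0807*sin(0.3504621)
dV = 2248.1925 m/s = 2.2482 km/s

2.2482 km/s


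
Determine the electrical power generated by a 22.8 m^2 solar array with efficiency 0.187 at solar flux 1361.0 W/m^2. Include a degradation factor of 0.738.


P = area * eta * S * degradation
P = 22.8 * 0.187 * 1361.0 * 0.738
P = 4282.4366 W

4282.4366 W


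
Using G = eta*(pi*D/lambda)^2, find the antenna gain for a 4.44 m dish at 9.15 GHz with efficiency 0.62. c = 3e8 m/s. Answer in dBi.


lambda = c/f = 3e8 / 9.15e+09 = 0.03278689 m
G = eta*(pi*D/lambda)^2 = 0.62*(pi*4.44/0.03278689)^2
G = 112216.5865 (linear)
G = 10*log10(112216.5865) = 50.5006 dBi

50.5006 dBi


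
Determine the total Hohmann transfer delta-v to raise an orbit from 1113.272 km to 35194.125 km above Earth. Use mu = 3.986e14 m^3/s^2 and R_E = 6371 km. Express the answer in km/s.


r1 = 7484.2720 km = 7.484272e+06 m
r2 = 41565.1250 km = 4.1565125e+07 m
dv1 = sqrt(mu/r1)*(sqrt(2*r2/(r1+r2)) - 1) = 2202.8891 m/s
dv2 = sqrt(mu/r2)*(1 - sqrt(2*r1/(r1+r2))) = 1386.0229 m/s
total dv = |dv1| + |dv2| = 2202.8891 + 1386.0229 = 3588.9120 m/s = 3.5889 km/s

3.5889 km/s


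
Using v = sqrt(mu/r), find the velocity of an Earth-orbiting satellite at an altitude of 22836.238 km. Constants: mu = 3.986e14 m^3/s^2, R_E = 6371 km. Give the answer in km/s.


r = R_E + alt = 6371.0 + 22836.238 = 29207.2380 km = 2.9207238e+07 m
v = sqrt(mu/r) = sqrt(3.986e14 / 2.9207238e+07) = 3694.2255 m/s = 3.6942 km/s

3.6942 km/s


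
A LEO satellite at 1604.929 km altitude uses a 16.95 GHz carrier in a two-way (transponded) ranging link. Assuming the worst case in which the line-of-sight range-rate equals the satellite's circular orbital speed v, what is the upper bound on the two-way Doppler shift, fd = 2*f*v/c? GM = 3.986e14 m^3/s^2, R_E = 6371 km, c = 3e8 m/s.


r = 7.975929e+06 m
v = sqrt(mu/r) = 7069.3260 m/s (worst-case radial velocity)
f = 16.95 GHz = 1.695e+10 Hz
fd = 2*f*v/c = 2*1.695e+10*7069.3260/3.0e+08
fd = 798833.8344 Hz

798833.8344 Hz


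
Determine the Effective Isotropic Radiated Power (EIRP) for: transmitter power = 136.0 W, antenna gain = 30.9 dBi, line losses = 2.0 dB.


Pt = 136.0 W = 21.3354 dBW
EIRP = Pt_dBW + Gt - losses = 21.3354 + 30.9 - 2.0 = 50.2354 dBW

50.2354 dBW


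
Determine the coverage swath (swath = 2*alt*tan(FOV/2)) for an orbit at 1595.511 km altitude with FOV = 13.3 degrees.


FOV = 13.3 deg = 0.2321288 rad
swath = 2 * alt * tan(FOV/2) = 2 * 1595.511 * tan(0.1160644)
swath = 2 * 1595.511 * 0.1165884
swath = 372.0361 km

372.0361 km


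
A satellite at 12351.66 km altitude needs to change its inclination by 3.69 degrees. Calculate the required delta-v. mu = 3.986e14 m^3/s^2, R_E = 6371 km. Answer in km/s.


r = 18722.6600 km = 1.872266e+07 m
V = sqrt(mu/r) = 4614.0774 m/s
di = 3.69 deg = 0.06440265 rad
dV = 2*V*sin(di/2) = 2*4614.0774*sin(0.03220132)
dV = 297.1075 m/s = 0.2971075 km/s

0.2971 km/s


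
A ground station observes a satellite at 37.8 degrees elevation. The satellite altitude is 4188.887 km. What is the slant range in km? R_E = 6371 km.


h = 4188.887 km, el = 37.8 deg
d = -R_E*sin(el) + sqrt((R_E*sin(el))^2 + 2*R_E*h + h^2)
d = -6371.0000*sin(0.6597345) + sqrt((6371.0000*0.6129071)^2 + 2*6371.0000*4188.887 + 4188.887^2)
d = 5377.9099 km

5377.9099 km


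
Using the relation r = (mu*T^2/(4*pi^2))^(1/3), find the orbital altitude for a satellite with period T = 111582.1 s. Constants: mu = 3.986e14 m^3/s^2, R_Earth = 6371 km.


T = 111582.1 s
r = (mu*T^2/(4*pi^2))^(1/3) = (3.986e14 * 111582.1^2 / (4*pi^2))^(1/3)
r = 5.0094365e+07 m = 50094.3647 km
alt = r - R_E = 50094.3647 - 6371 = 43723.3647 km

43723.3647 km


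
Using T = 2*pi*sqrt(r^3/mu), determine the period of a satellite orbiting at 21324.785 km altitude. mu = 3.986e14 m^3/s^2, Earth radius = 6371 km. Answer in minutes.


r = 27695.7850 km = 2.7695785e+07 m
T = 2*pi*sqrt(r^3/mu) = 2*pi*sqrt(2.1244232e+22 / 3.986e14)
T = 45870.3168 s = 764.5053 min

764.5053 minutes


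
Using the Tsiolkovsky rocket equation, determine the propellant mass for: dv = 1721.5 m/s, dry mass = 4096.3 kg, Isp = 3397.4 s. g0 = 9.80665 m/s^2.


ve = Isp * g0 = 3397.4 * 9.80665 = 33317.112710 m/s
mass ratio = exp(dv/ve) = exp(1721.5/33317.112710) = 1.05302834
m_prop = m_dry * (mr - 1) = 4096.3 * (1.05302834 - 1)
m_prop = 217.2200 kg

217.2200 kg


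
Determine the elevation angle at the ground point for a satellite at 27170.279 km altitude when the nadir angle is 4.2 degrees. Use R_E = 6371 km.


r = R_E + alt = 33541.2790 km
Law of sines in the satellite / Earth-center / ground-point triangle:
  sin(nadir)/R_E = sin(90 + el)/r  =>  cos(el) = (r/R_E)*sin(nadir)
cos(el) = (33541.2790 / 6371.0000) * sin(4.2 deg) = 0.3855757
el = arccos(0.3855757) = 67.3205 deg
(Earth-central angle = 90 - nadir - el = 18.4795 deg)

67.3205 degrees


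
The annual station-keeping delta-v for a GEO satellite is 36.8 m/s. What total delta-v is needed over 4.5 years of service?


dV = rate * years = 36.8 * 4.5
dV = 165.6000 m/s

165.6000 m/s


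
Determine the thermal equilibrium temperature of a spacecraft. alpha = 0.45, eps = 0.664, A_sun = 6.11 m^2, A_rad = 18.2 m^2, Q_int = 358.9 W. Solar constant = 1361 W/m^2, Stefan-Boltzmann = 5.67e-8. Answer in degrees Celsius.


Numerator = alpha*S*A_sun + Q_int = 0.45*1361*6.11 + 358.9 = 4100.9695 W
Denominator = eps*sigma*A_rad = 0.664*5.67e-8*18.2 = 6.8520816e-07 W/K^4
T^4 = 5.984998e+09 K^4
T = 278.1416 K = 4.9916 C

4.9916 degrees Celsius


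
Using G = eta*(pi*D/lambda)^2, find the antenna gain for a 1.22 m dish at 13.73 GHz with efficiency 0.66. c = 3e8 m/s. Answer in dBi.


lambda = c/f = 3e8 / 1.373e+10 = 0.02184996 m
G = eta*(pi*D/lambda)^2 = 0.66*(pi*1.22/0.02184996)^2
G = 20307.7546 (linear)
G = 10*log10(20307.7546) = 43.0766 dBi

43.0766 dBi


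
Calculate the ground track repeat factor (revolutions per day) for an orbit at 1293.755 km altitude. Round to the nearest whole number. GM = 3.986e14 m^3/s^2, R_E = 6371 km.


r = 7.664755e+06 m
T = 2*pi*sqrt(r^3/mu) = 6678.1879 s = 111.3031 min
revs/day = 1440 / 111.3031 = 12.9376
Rounded: 13 revolutions per day

13 revolutions per day


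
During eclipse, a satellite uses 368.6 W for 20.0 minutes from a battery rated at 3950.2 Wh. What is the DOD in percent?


E_used = P * t / 60 = 368.6 * 20.0 / 60 = 122.8667 Wh
DOD = E_used / E_total * 100 = 122.8667 / 3950.2 * 100
DOD = 3.1104 %

3.1104 %


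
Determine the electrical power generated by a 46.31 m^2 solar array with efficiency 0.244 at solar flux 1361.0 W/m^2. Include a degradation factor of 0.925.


P = area * eta * S * degradation
P = 46.31 * 0.244 * 1361.0 * 0.925
P = 14225.3993 W

14225.3993 W


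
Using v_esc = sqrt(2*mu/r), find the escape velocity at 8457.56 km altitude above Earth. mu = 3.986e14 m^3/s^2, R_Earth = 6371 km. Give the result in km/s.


r = 6371.0 + 8457.56 = 14828.5600 km = 1.482856e+07 m
v_esc = sqrt(2*mu/r) = sqrt(2*3.986e14 / 1.482856e+07)
v_esc = 7332.1975 m/s = 7.3322 km/s

7.3322 km/s


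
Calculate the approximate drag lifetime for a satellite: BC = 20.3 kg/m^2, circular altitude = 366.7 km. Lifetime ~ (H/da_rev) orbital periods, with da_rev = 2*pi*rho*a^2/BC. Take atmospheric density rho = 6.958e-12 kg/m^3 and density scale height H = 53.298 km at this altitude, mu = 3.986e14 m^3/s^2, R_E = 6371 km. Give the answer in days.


a = R_E + alt = 6737.7000 km = 6.7377e+06 m
da_rev = 2*pi*rho*a^2/BC = 2*pi*6.958e-12*(6.7377e+06)^2/20.3 = 97.766844 m per revolution
N = H/da_rev = 53298.0000 m / 97.766844 m = 545.1541 revolutions
P = 2*pi*sqrt(a^3/mu) = 5504.0038 s
lifetime = N*P = 545.1541 * 5504.0038 = 3.0005305e+06 s = 34.7284 days

34.7284 days


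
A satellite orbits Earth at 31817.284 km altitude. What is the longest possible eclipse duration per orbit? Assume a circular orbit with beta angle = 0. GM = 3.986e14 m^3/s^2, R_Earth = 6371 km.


r = 38188.2840 km
T = 1237.8134 min
Eclipse fraction = arcsin(R_E/r)/pi = arcsin(6371.0000/38188.2840)/pi
= arcsin(0.1668313)/pi = 0.05335352
Eclipse duration = 0.05335352 * 1237.8134 = 66.0417 min

66.0417 minutes


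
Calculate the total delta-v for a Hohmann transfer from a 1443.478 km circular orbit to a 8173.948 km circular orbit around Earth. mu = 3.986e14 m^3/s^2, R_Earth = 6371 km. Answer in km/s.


r1 = 7814.4780 km = 7.814478e+06 m
r2 = 14544.9480 km = 1.4544948e+07 m
dv1 = sqrt(mu/r1)*(sqrt(2*r2/(r1+r2)) - 1) = 1004.3011 m/s
dv2 = sqrt(mu/r2)*(1 - sqrt(2*r1/(r1+r2))) = 858.2458 m/s
total dv = |dv1| + |dv2| = 1004.3011 + 858.2458 = 1862.5469 m/s = 1.8625 km/s

1.8625 km/s


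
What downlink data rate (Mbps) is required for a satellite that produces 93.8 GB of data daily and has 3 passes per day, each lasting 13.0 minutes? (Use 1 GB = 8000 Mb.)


total contact time = 3 * 13.0 * 60 = 2340.0000 s
data = 93.8 GB = 750400.0000 Mb
rate = 750400.0000 / 2340.0000 = 320.6838 Mbps

320.6838 Mbps


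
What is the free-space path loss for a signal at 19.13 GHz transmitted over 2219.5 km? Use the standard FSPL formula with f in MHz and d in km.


f = 19.13 GHz = 19130.0000 MHz
d = 2219.5 km
FSPL = 32.44 + 20*log10(19130.0000) + 20*log10(2219.5)
FSPL = 32.44 + 85.6343 + 66.9251
FSPL = 184.9994 dB

184.9994 dB


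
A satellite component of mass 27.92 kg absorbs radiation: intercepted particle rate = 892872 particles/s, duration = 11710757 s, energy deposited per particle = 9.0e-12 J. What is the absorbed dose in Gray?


Total energy deposited = rate * time * E_per
  = 892872 * 11710757 * 9.0e-12 = 94.1059 J
Dose = E_total / mass = 94.1059 / 27.92
Dose = 3.3706 Gy

3.3706 Gy


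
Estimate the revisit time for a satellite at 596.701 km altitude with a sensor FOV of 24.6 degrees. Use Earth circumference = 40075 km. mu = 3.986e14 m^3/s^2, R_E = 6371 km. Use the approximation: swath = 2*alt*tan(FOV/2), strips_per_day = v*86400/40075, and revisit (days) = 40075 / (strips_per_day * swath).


swath = 2*596.701*tan(0.2146755) = 260.2037 km
v = sqrt(mu/r) = 7563.5189 m/s = 7.5635 km/s
strips/day = v*86400/40075 = 7.5635*86400/40075 = 16.3066
coverage/day = strips * swath = 16.3066 * 260.2037 = 4243.0446 km
revisit = 40075 / 4243.0446 = 9.4449 days

9.4449 days


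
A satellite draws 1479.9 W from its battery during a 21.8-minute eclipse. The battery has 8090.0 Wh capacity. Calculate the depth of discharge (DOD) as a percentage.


E_used = P * t / 60 = 1479.9 * 21.8 / 60 = 537.6970 Wh
DOD = E_used / E_total * 100 = 537.6970 / 8090.0 * 100
DOD = 6.6464 %

6.6464 %


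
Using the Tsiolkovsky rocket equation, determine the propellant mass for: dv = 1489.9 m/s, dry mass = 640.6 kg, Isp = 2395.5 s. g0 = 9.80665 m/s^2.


ve = Isp * g0 = 2395.5 * 9.80665 = 23491.830075 m/s
mass ratio = exp(dv/ve) = exp(1489.9/23491.830075) = 1.06547643
m_prop = m_dry * (mr - 1) = 640.6 * (1.06547643 - 1)
m_prop = 41.9442 kg

41.9442 kg


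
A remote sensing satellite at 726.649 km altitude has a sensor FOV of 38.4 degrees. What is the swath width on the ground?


FOV = 38.4 deg = 0.6702064 rad
swath = 2 * alt * tan(FOV/2) = 2 * 726.649 * tan(0.3351032)
swath = 2 * 726.649 * 0.3482368
swath = 506.0919 km

506.0919 km


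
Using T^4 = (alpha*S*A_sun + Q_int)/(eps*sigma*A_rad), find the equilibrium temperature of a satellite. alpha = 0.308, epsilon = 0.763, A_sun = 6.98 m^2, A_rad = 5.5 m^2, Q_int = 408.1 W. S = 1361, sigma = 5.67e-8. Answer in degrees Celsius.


Numerator = alpha*S*A_sun + Q_int = 0.308*1361*6.98 + 408.1 = 3334.0322 W
Denominator = eps*sigma*A_rad = 0.763*5.67e-8*5.5 = 2.3794155e-07 W/K^4
T^4 = 1.401198e+10 K^4
T = 344.0526 K = 70.9026 C

70.9026 degrees Celsius


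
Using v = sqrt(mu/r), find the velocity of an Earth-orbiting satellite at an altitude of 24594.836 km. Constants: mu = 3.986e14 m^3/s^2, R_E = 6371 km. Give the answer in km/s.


r = R_E + alt = 6371.0 + 24594.836 = 30965.8360 km = 3.0965836e+07 m
v = sqrt(mu/r) = sqrt(3.986e14 / 3.0965836e+07) = 3587.7919 m/s = 3.5878 km/s

3.5878 km/s


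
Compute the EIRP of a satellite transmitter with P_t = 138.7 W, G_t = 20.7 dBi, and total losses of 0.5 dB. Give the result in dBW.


Pt = 138.7 W = 21.4208 dBW
EIRP = Pt_dBW + Gt - losses = 21.4208 + 20.7 - 0.5 = 41.6208 dBW

41.6208 dBW


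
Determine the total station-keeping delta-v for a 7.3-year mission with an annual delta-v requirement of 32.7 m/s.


dV = rate * years = 32.7 * 7.3
dV = 238.7100 m/s

238.7100 m/s


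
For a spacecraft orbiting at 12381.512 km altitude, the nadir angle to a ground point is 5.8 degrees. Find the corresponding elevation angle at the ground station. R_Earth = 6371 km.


r = R_E + alt = 18752.5120 km
Law of sines in the satellite / Earth-center / ground-point triangle:
  sin(nadir)/R_E = sin(90 + el)/r  =>  cos(el) = (r/R_E)*sin(nadir)
cos(el) = (18752.5120 / 6371.0000) * sin(5.8 deg) = 0.2974509
el = arccos(0.2974509) = 72.6954 deg
(Earth-central angle = 90 - nadir - el = 11.5046 deg)

72.6954 degrees


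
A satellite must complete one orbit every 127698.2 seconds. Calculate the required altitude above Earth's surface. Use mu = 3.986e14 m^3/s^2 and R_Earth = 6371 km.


T = 127698.2 s
r = (mu*T^2/(4*pi^2))^(1/3) = (3.986e14 * 127698.2^2 / (4*pi^2))^(1/3)
r = 5.4808641e+07 m = 54808.6413 km
alt = r - R_E = 54808.6413 - 6371 = 48437.6413 km

48437.6413 km


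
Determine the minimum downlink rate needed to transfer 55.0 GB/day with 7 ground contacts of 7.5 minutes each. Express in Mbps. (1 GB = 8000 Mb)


total contact time = 7 * 7.5 * 60 = 3150.0000 s
data = 55.0 GB = 440000.0000 Mb
rate = 440000.0000 / 3150.0000 = 139.6825 Mbps

139.6825 Mbps


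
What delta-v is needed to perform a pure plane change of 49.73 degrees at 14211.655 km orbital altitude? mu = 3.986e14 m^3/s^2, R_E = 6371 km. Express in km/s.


r = 20582.6550 km = 2.0582655e+07 m
V = sqrt(mu/r) = 4400.6614 m/s
di = 49.73 deg = 0.8679522 rad
dV = 2*V*sin(di/2) = 2*4400.6614*sin(0.4339761)
dV = 3700.7947 m/s = 3.7008 km/s

3.7008 km/s


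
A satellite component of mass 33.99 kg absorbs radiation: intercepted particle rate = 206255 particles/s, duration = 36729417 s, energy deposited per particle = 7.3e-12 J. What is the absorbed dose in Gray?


Total energy deposited = rate * time * E_per
  = 206255 * 36729417 * 7.3e-12 = 55.3021 J
Dose = E_total / mass = 55.3021 / 33.99
Dose = 1.6270 Gy

1.6270 Gy


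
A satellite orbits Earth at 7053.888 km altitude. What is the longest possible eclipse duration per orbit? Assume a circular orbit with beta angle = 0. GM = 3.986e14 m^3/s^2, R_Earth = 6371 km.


r = 13424.8880 km
T = 258.0037 min
Eclipse fraction = arcsin(R_E/r)/pi = arcsin(6371.0000/13424.8880)/pi
= arcsin(0.4745663)/pi = 0.1573951
Eclipse duration = 0.1573951 * 258.0037 = 40.6085 min

40.6085 minutes


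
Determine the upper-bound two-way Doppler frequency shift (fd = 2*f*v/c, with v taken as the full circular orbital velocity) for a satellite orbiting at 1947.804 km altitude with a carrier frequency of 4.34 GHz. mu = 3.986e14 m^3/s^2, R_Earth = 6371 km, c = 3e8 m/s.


r = 8.318804e+06 m
v = sqrt(mu/r) = 6922.1053 m/s (worst-case radial velocity)
f = 4.34 GHz = 4.34e+09 Hz
fd = 2*f*v/c = 2*4.34e+09*6922.1053/3.0e+08
fd = 200279.5798 Hz

200279.5798 Hz


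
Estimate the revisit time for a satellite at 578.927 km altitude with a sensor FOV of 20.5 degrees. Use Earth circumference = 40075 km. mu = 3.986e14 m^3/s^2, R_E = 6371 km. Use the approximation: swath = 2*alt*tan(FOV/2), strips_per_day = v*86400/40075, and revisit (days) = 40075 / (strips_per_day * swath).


swath = 2*578.927*tan(0.1788962) = 209.3741 km
v = sqrt(mu/r) = 7573.1843 m/s = 7.5732 km/s
strips/day = v*86400/40075 = 7.5732*86400/40075 = 16.3275
coverage/day = strips * swath = 16.3275 * 209.3741 = 3418.5483 km
revisit = 40075 / 3418.5483 = 11.7228 days

11.7228 days
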